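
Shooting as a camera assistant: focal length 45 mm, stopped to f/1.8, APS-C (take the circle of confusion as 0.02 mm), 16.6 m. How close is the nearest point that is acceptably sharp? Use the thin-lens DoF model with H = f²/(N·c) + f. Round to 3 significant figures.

12.8 m

Hyperfocal distance H = f²/(N·c) + f = 45²/(1.8 × 0.02) + 45 = 2025/0.036 + 45 ≈ 56295.0 mm ≈ 56.29 m.
Near limit Dn = s·(H − f)/(H + s − 2f) = 16600 × (56295.0 − 45) / (56295.0 + 16600 − 2 × 45) = 16600 × 56250.0 / 72805.0 ≈ 12825 mm ≈ 12.8 m.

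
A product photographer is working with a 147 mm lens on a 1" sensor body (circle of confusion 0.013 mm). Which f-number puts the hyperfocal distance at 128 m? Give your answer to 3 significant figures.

f/13

Rearrange H = f²/(N·c) + f for N: N = f² / ((H − f)·c).
N = 147² / ((128000 − 147) × 0.013) = 21609 / 1662 ≈ 13.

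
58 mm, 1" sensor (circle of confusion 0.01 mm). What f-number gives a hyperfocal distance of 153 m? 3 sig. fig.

f/2.20

Rearrange H = f²/(N·c) + f for N: N = f² / ((H − f)·c).
N = 58² / ((153000 − 58) × 0.01) = 3364 / 1529 ≈ 2.20.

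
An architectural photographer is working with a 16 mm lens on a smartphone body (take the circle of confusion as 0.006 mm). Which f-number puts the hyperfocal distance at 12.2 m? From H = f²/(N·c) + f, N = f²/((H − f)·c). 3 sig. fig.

Rearrange H = f²/(N·c) + f for N: N = f² / ((H − f)·c).
N = 16² / ((12200 − 16) × 0.006) = 256 / 73.10 ≈ 3.50.

f/3.50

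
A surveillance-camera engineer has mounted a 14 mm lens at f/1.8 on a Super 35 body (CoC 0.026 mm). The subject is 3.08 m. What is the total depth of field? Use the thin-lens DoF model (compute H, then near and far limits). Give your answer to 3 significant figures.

9.72 m

Hyperfocal distance H = f²/(N·c) + f = 14²/(1.8 × 0.026) + 14 = 196/0.0468 + 14 ≈ 4202.0 mm ≈ 4.202 m.
Near limit Dn = s·(H − f)/(H + s − 2f) = 3080 × (4202.0 − 14) / (4202.0 + 3080 − 2 × 14) = 3080 × 4188.0 / 7254.0 ≈ 1778.2 mm.
Far limit Df = s·(H − f)/(H − s) = 3080 × (4202.0 − 14) / (4202.0 − 3080) = 3080 × 4188.0 / 1122.0 ≈ 11496.2 mm.
Depth of field = Df − Dn = 11496.2 − 1778.2 ≈ 9718.0 mm ≈ 9.72 m.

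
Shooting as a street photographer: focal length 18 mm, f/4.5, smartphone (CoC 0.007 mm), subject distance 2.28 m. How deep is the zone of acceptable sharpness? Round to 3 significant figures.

1.05 m

Hyperfocal distance H = f²/(N·c) + f = 18²/(4.5 × 0.007) + 18 = 324/0.0315 + 18 ≈ 10303.7 mm ≈ 10.30 m.
Near limit Dn = s·(H − f)/(H + s − 2f) = 2280 × (10303.7 − 18) / (10303.7 + 2280 − 2 × 18) = 2280 × 10285.7 / 12547.7 ≈ 1869.0 mm.
Far limit Df = s·(H − f)/(H − s) = 2280 × (10303.7 − 18) / (10303.7 − 2280) = 2280 × 10285.7 / 8023.7 ≈ 2922.8 mm.
Depth of field = Df − Dn = 2922.8 − 1869.0 ≈ 1053.8 mm ≈ 1.05 m.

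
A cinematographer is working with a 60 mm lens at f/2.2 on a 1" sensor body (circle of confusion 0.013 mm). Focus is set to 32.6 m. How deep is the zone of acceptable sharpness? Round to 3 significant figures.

18.1 m

Hyperfocal distance H = f²/(N·c) + f = 60²/(2.2 × 0.013) + 60 = 3600/0.0286 + 60 ≈ 125934.1 mm ≈ 125.9 m.
Near limit Dn = s·(H − f)/(H + s − 2f) = 32600 × (125934.1 − 60) / (125934.1 + 32600 − 2 × 60) = 32600 × 125874.1 / 158414.1 ≈ 25904 mm.
Far limit Df = s·(H − f)/(H − s) = 32600 × (125934.1 − 60) / (125934.1 − 32600) = 32600 × 125874.1 / 93334.1 ≈ 43966 mm.
Depth of field = Df − Dn = 43966 − 25904 ≈ 18062 mm ≈ 18.1 m.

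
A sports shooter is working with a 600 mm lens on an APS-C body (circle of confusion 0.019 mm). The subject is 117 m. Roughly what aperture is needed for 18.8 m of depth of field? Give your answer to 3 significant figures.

f/13

Write h = H − f = f²/(N·c). The thin-lens limits are Dn = s·h/(h + (s−f)) and Df = s·h/(h − (s−f)), so DoF = Df − Dn = 2·s·(s−f)·h / (h² − (s−f)²).
That is a quadratic in h: DoF·h² − 2·s·(s−f)·h − DoF·(s−f)² = 0 ⇒ h = (s−f)·(s + √(s² + DoF²)) / DoF = 116400 × (117000 + √(117000² + 18800²)) / 18800 = 116400 × (117000 + 118501) / 18800 ≈ 1458101 mm.
Then N = f²/(c·h) = 600² / (0.019 × 1458101) = 360000 / 27704 ≈ 13.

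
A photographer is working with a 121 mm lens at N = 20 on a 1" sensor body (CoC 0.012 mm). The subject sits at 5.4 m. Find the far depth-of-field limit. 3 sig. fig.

5.91 m

Hyperfocal distance H = f²/(N·c) + f = 121²/(20 × 0.012) + 121 = 14641/0.24 + 121 ≈ 61125.2 mm ≈ 61.13 m.
Far limit Df = s·(H − f)/(H − s) = 5400 × (61125.2 − 121) / (61125.2 − 5400) = 5400 × 61004.2 / 55725.2 ≈ 5911.6 mm ≈ 5.91 m.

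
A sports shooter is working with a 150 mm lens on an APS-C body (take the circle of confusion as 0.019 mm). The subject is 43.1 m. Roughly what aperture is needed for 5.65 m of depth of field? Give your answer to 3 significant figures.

Write h = H − f = f²/(N·c). The thin-lens limits are Dn = s·h/(h + (s−f)) and Df = s·h/(h − (s−f)), so DoF = Df − Dn = 2·s·(s−f)·h / (h² − (s−f)²).
That is a quadratic in h: DoF·h² − 2·s·(s−f)·h − DoF·(s−f)² = 0 ⇒ h = (s−f)·(s + √(s² + DoF²)) / DoF = 42950 × (43100 + √(43100² + 5650²)) / 5650 = 42950 × (43100 + 43468.8) / 5650 ≈ 658076 mm.
Then N = f²/(c·h) = 150² / (0.019 × 658076) = 22500 / 12503 ≈ 1.80.

f/1.80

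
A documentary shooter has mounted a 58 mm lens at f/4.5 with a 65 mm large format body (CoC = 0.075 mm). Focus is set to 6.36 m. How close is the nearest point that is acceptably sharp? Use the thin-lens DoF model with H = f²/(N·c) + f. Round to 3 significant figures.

Hyperfocal distance H = f²/(N·c) + f = 58²/(4.5 × 0.075) + 58 = 3364/0.3375 + 58 ≈ 10025.4 mm ≈ 10.03 m.
Near limit Dn = s·(H − f)/(H + s − 2f) = 6360 × (10025.4 − 58) / (10025.4 + 6360 − 2 × 58) = 6360 × 9967.4 / 16269.4 ≈ 3896.4 mm ≈ 3.90 m.

3.90 m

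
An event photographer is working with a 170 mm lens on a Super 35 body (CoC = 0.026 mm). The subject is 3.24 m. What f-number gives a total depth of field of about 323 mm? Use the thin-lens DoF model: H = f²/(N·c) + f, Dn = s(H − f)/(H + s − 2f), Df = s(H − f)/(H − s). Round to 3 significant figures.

Write h = H − f = f²/(N·c). The thin-lens limits are Dn = s·h/(h + (s−f)) and Df = s·h/(h − (s−f)), so DoF = Df − Dn = 2·s·(s−f)·h / (h² − (s−f)²).
That is a quadratic in h: DoF·h² − 2·s·(s−f)·h − DoF·(s−f)² = 0 ⇒ h = (s−f)·(s + √(s² + DoF²)) / DoF = 3070 × (3240 + √(3240² + 323²)) / 323 = 3070 × (3240 + 3256.06) / 323 ≈ 61743 mm.
Then N = f²/(c·h) = 170² / (0.026 × 61743) = 28900 / 1605.3 ≈ 18.

f/18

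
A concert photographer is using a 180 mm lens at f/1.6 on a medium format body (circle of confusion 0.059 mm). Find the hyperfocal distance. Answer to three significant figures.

343 m

Hyperfocal distance H = f²/(N·c) + f = 180²/(1.6 × 0.059) + 180 = 32400/0.0944 + 180 ≈ 343400.3 mm ≈ 343 m.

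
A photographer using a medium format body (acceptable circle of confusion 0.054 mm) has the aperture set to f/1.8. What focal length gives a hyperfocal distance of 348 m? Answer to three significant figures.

From H = f²/(N·c) + f, with f ≪ H: f ≈ √(H·N·c) = √(348000 × 1.8 × 0.054) = √33826 ≈ 183.9 mm.
The +f correction barely moves this — solving exactly, f² + N·c·f − N·c·H = 0 ⇒ f = (−N·c + √((N·c)² + 4·N·c·H))/2 = (−0.0972 + √135302)/2 ≈ 183.87 mm, so f ≈ 184 mm.

184 mm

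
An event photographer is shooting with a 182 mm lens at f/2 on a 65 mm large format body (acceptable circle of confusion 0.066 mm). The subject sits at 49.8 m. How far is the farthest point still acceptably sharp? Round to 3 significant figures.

62.1 m

Hyperfocal distance H = f²/(N·c) + f = 182²/(2 × 0.066) + 182 = 33124/0.132 + 182 ≈ 251121.4 mm ≈ 251.1 m.
Far limit Df = s·(H − f)/(H − s) = 49800 × (251121.4 − 182) / (251121.4 − 49800) = 49800 × 250939.4 / 201321.4 ≈ 62074 mm ≈ 62.1 m.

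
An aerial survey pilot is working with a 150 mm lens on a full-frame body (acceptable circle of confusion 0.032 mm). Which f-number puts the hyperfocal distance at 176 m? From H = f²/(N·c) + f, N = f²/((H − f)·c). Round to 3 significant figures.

Rearrange H = f²/(N·c) + f for N: N = f² / ((H − f)·c).
N = 150² / ((176000 − 150) × 0.032) = 22500 / 5627 ≈ 4.

f/4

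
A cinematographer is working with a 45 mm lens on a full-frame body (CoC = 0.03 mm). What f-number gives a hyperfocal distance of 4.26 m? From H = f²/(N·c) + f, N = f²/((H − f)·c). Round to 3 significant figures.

f/16

Rearrange H = f²/(N·c) + f for N: N = f² / ((H − f)·c).
N = 45² / ((4260 − 45) × 0.03) = 2025 / 126.4 ≈ 16.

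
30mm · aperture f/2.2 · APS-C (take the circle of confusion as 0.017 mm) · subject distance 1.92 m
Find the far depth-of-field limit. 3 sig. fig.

2.08 m

Hyperfocal distance H = f²/(N·c) + f = 30²/(2.2 × 0.017) + 30 = 900/0.0374 + 30 ≈ 24094.2 mm ≈ 24.09 m.
Far limit Df = s·(H − f)/(H − s) = 1920 × (24094.2 − 30) / (24094.2 − 1920) = 1920 × 24064.2 / 22174.2 ≈ 2083.6 mm ≈ 2.08 m.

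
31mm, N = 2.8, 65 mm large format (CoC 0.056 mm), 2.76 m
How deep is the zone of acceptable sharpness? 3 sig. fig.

3.07 m

Hyperfocal distance H = f²/(N·c) + f = 31²/(2.8 × 0.056) + 31 = 961/0.1568 + 31 ≈ 6159.8 mm ≈ 6.160 m.
Near limit Dn = s·(H − f)/(H + s − 2f) = 2760 × (6159.8 − 31) / (6159.8 + 2760 − 2 × 31) = 2760 × 6128.8 / 8857.8 ≈ 1909.7 mm.
Far limit Df = s·(H − f)/(H − s) = 2760 × (6159.8 − 31) / (6159.8 − 2760) = 2760 × 6128.8 / 3399.8 ≈ 4975.4 mm.
Depth of field = Df − Dn = 4975.4 − 1909.7 ≈ 3065.7 mm ≈ 3.07 m.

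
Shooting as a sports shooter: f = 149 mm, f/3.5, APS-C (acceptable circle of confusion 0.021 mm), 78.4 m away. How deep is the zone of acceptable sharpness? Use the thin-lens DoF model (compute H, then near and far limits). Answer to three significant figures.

43.5 m

Hyperfocal distance H = f²/(N·c) + f = 149²/(3.5 × 0.021) + 149 = 22201/0.0735 + 149 ≈ 302203.4 mm ≈ 302.2 m.
Near limit Dn = s·(H − f)/(H + s − 2f) = 78400 × (302203.4 − 149) / (302203.4 + 78400 − 2 × 149) = 78400 × 302054.4 / 380305.4 ≈ 62269 mm.
Far limit Df = s·(H − f)/(H − s) = 78400 × (302203.4 − 149) / (302203.4 − 78400) = 78400 × 302054.4 / 223803.4 ≈ 105812 mm.
Depth of field = Df − Dn = 105812 − 62269 ≈ 43543 mm ≈ 43.5 m.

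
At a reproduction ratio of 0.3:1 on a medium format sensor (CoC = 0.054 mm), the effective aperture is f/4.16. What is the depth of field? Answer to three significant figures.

At magnification m, DoF ≈ 2·N_eff·c/m² = 2 × 4.16 × 0.054 / 0.3² = 0.4493 / 0.09 ≈ 4.99 mm.

4.99 mm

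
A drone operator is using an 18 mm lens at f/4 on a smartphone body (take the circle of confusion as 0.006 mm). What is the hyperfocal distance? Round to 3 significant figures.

Hyperfocal distance H = f²/(N·c) + f = 18²/(4 × 0.006) + 18 = 324/0.024 + 18 ≈ 13518.0 mm ≈ 13.5 m.

13.5 m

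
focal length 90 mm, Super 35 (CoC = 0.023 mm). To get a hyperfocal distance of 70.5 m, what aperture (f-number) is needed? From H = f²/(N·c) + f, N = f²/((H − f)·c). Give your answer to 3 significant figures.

Rearrange H = f²/(N·c) + f for N: N = f² / ((H − f)·c).
N = 90² / ((70500 − 90) × 0.023) = 8100 / 1619 ≈ 5.

f/5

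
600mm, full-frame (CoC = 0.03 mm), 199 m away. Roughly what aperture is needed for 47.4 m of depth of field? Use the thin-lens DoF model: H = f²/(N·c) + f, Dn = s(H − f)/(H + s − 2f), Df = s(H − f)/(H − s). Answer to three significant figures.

Write h = H − f = f²/(N·c). The thin-lens limits are Dn = s·h/(h + (s−f)) and Df = s·h/(h − (s−f)), so DoF = Df − Dn = 2·s·(s−f)·h / (h² − (s−f)²).
That is a quadratic in h: DoF·h² − 2·s·(s−f)·h − DoF·(s−f)² = 0 ⇒ h = (s−f)·(s + √(s² + DoF²)) / DoF = 198400 × (199000 + √(199000² + 47400²)) / 47400 = 198400 × (199000 + 204567) / 47400 ≈ 1689193 mm.
Then N = f²/(c·h) = 600² / (0.03 × 1689193) = 360000 / 50676 ≈ 7.10.

f/7.10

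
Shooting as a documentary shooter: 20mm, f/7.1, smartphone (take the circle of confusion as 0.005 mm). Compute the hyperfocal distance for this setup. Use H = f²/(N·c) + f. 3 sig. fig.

Hyperfocal distance H = f²/(N·c) + f = 20²/(7.1 × 0.005) + 20 = 400/0.0355 + 20 ≈ 11287.6 mm ≈ 11.3 m.

11.3 m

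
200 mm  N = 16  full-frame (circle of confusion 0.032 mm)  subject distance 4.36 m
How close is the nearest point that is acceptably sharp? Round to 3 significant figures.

Hyperfocal distance H = f²/(N·c) + f = 200²/(16 × 0.032) + 200 = 40000/0.512 + 200 ≈ 78325.0 mm ≈ 78.33 m.
Near limit Dn = s·(H − f)/(H + s − 2f) = 4360 × (78325.0 − 200) / (78325.0 + 4360 − 2 × 200) = 4360 × 78125.0 / 82285.0 ≈ 4139.6 mm ≈ 4.14 m.

4.14 m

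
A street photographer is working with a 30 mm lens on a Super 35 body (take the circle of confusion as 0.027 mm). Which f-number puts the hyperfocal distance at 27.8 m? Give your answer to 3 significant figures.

Rearrange H = f²/(N·c) + f for N: N = f² / ((H − f)·c).
N = 30² / ((27800 − 30) × 0.027) = 900 / 749.8 ≈ 1.20.

f/1.20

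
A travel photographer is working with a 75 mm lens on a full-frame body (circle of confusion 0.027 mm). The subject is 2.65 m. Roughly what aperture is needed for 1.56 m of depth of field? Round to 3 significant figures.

Write h = H − f = f²/(N·c). The thin-lens limits are Dn = s·h/(h + (s−f)) and Df = s·h/(h − (s−f)), so DoF = Df − Dn = 2·s·(s−f)·h / (h² − (s−f)²).
That is a quadratic in h: DoF·h² − 2·s·(s−f)·h − DoF·(s−f)² = 0 ⇒ h = (s−f)·(s + √(s² + DoF²)) / DoF = 2575 × (2650 + √(2650² + 1560²)) / 1560 = 2575 × (2650 + 3075.08) / 1560 ≈ 9450.0 mm.
Then N = f²/(c·h) = 75² / (0.027 × 9450.0) = 5625 / 255.15 ≈ 22.

f/22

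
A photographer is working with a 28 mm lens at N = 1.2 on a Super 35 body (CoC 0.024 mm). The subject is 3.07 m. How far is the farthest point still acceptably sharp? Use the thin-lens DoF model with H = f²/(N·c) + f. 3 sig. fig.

3.46 m

Hyperfocal distance H = f²/(N·c) + f = 28²/(1.2 × 0.024) + 28 = 784/0.0288 + 28 ≈ 27250.2 mm ≈ 27.25 m.
Far limit Df = s·(H − f)/(H − s) = 3070 × (27250.2 − 28) / (27250.2 − 3070) = 3070 × 27222.2 / 24180.2 ≈ 3456.2 mm ≈ 3.46 m.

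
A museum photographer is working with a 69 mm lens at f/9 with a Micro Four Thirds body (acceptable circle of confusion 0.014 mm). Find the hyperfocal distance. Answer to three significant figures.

Hyperfocal distance H = f²/(N·c) + f = 69²/(9 × 0.014) + 69 = 4761/0.126 + 69 ≈ 37854.7 mm ≈ 37.9 m.

37.9 m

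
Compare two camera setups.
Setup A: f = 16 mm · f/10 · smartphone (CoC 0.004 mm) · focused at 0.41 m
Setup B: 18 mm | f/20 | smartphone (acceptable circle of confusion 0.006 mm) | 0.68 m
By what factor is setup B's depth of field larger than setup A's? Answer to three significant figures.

7.00

Setup A: H = 16²/(10×0.004) + 16 ≈ 6416.0 mm; DoF = Df − Dn = 436.896 − 386.223 ≈ 50.673 mm.
Setup B: H = 18²/(20×0.006) + 18 ≈ 2718.0 mm; DoF = Df − Dn = 900.88 − 546.10 ≈ 354.78 mm.
Ratio = 354.78 / 50.673 ≈ 7.00.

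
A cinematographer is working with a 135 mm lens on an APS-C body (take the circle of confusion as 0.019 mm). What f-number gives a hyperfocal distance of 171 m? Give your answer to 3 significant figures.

f/5.61

Rearrange H = f²/(N·c) + f for N: N = f² / ((H − f)·c).
N = 135² / ((171000 − 135) × 0.019) = 18225 / 3246 ≈ 5.61.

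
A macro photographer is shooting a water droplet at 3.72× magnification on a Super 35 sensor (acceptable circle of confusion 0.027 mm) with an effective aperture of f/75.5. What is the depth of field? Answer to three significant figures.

At magnification m, DoF ≈ 2·N_eff·c/m² = 2 × 75.5 × 0.027 / 3.72² = 4.077 / 13.84 ≈ 0.295 mm.

0.295 mm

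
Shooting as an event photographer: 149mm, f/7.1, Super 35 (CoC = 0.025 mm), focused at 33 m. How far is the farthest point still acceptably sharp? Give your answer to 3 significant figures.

Hyperfocal distance H = f²/(N·c) + f = 149²/(7.1 × 0.025) + 149 = 22201/0.1775 + 149 ≈ 125225.1 mm ≈ 125.2 m.
Far limit Df = s·(H − f)/(H − s) = 33000 × (125225.1 − 149) / (125225.1 − 33000) = 33000 × 125076.1 / 92225.1 ≈ 44755 mm ≈ 44.8 m.

44.8 m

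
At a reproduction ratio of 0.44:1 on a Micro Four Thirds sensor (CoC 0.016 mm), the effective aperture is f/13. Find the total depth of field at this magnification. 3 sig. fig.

At magnification m, DoF ≈ 2·N_eff·c/m² = 2 × 13 × 0.016 / 0.44² = 0.416 / 0.1936 ≈ 2.15 mm.

2.15 mm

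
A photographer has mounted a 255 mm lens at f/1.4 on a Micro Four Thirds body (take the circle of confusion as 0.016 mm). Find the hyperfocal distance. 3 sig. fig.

2900 m

Hyperfocal distance H = f²/(N·c) + f = 255²/(1.4 × 0.016) + 255 = 65025/0.0224 + 255 ≈ 2903156.8 mm ≈ 2900 m.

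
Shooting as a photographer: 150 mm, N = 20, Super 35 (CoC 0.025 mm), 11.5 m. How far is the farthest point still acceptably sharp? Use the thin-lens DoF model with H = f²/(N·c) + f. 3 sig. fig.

15.4 m

Hyperfocal distance H = f²/(N·c) + f = 150²/(20 × 0.025) + 150 = 22500/0.5 + 150 ≈ 45150.0 mm ≈ 45.15 m.
Far limit Df = s·(H − f)/(H − s) = 11500 × (45150.0 − 150) / (45150.0 − 11500) = 11500 × 45000.0 / 33650.0 ≈ 15379 mm ≈ 15.4 m.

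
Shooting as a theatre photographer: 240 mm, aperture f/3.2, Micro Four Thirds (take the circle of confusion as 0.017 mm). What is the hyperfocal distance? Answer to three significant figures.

1060 m

Hyperfocal distance H = f²/(N·c) + f = 240²/(3.2 × 0.017) + 240 = 57600/0.0544 + 240 ≈ 1059063.5 mm ≈ 1060 m.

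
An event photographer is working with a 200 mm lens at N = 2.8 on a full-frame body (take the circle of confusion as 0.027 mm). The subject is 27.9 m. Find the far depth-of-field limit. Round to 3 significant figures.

29.4 m

Hyperfocal distance H = f²/(N·c) + f = 200²/(2.8 × 0.027) + 200 = 40000/0.0756 + 200 ≈ 529300.5 mm ≈ 529.3 m.
Far limit Df = s·(H − f)/(H − s) = 27900 × (529300.5 − 200) / (529300.5 − 27900) = 27900 × 529100.5 / 501400.5 ≈ 29441 mm ≈ 29.4 m.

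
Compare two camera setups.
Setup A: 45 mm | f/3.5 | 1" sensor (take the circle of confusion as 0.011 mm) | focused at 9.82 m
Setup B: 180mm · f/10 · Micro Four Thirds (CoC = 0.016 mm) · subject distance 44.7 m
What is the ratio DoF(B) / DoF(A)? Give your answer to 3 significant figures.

5.46

Setup A: H = 45²/(3.5×0.011) + 45 ≈ 52642.4 mm; DoF = Df − Dn = 12061.6 − 8281.0 ≈ 3780.6 mm.
Setup B: H = 180²/(10×0.016) + 180 ≈ 202680.0 mm; DoF = Df − Dn = 57297 − 36644 ≈ 20653 mm.
Ratio = 20653 / 3780.6 ≈ 5.46.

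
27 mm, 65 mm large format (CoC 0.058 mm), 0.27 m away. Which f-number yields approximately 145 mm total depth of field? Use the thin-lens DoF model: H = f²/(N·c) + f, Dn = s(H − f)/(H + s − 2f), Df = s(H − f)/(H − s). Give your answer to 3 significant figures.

Write h = H − f = f²/(N·c). The thin-lens limits are Dn = s·h/(h + (s−f)) and Df = s·h/(h − (s−f)), so DoF = Df − Dn = 2·s·(s−f)·h / (h² − (s−f)²).
That is a quadratic in h: DoF·h² − 2·s·(s−f)·h − DoF·(s−f)² = 0 ⇒ h = (s−f)·(s + √(s² + DoF²)) / DoF = 243 × (270 + √(270² + 145²)) / 145 = 243 × (270 + 306.472) / 145 ≈ 966.09 mm.
Then N = f²/(c·h) = 27² / (0.058 × 966.09) = 729 / 56.033 ≈ 13.

f/13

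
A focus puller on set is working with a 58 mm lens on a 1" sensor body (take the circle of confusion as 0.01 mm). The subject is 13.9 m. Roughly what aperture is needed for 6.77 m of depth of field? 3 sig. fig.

Write h = H − f = f²/(N·c). The thin-lens limits are Dn = s·h/(h + (s−f)) and Df = s·h/(h − (s−f)), so DoF = Df − Dn = 2·s·(s−f)·h / (h² − (s−f)²).
That is a quadratic in h: DoF·h² − 2·s·(s−f)·h − DoF·(s−f)² = 0 ⇒ h = (s−f)·(s + √(s² + DoF²)) / DoF = 13842 × (13900 + √(13900² + 6770²)) / 6770 = 13842 × (13900 + 15461.0) / 6770 ≈ 60032 mm.
Then N = f²/(c·h) = 58² / (0.01 × 60032) = 3364 / 600.32 ≈ 5.60.

f/5.60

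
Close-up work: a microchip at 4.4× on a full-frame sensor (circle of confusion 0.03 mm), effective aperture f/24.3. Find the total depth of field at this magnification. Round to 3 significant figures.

At magnification m, DoF ≈ 2·N_eff·c/m² = 2 × 24.3 × 0.03 / 4.4² = 1.458 / 19.36 ≈ 0.0753 mm.

0.0753 mm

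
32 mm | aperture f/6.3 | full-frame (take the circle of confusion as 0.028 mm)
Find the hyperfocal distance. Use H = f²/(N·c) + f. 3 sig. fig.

Hyperfocal distance H = f²/(N·c) + f = 32²/(6.3 × 0.028) + 32 = 1024/0.1764 + 32 ≈ 5837.0 mm ≈ 5.84 m.

5.84 m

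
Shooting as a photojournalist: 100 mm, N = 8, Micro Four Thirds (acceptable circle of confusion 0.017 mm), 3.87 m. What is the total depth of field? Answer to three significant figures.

Hyperfocal distance H = f²/(N·c) + f = 100²/(8 × 0.017) + 100 = 10000/0.136 + 100 ≈ 73629.4 mm ≈ 73.63 m.
Near limit Dn = s·(H − f)/(H + s − 2f) = 3870 × (73629.4 − 100) / (73629.4 + 3870 − 2 × 100) = 3870 × 73529.4 / 77299.4 ≈ 3681.25 mm.
Far limit Df = s·(H − f)/(H − s) = 3870 × (73629.4 − 100) / (73629.4 − 3870) = 3870 × 73529.4 / 69759.4 ≈ 4079.15 mm.
Depth of field = Df − Dn = 4079.15 − 3681.25 ≈ 397.90 mm.

398 mm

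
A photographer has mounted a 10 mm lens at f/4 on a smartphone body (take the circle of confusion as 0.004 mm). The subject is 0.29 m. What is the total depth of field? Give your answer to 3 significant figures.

Hyperfocal distance H = f²/(N·c) + f = 10²/(4 × 0.004) + 10 = 100/0.016 + 10 ≈ 6260.0 mm ≈ 6.260 m.
Near limit Dn = s·(H − f)/(H + s − 2f) = 290 × (6260.0 − 10) / (6260.0 + 290 − 2 × 10) = 290 × 6250.0 / 6530.0 ≈ 277.565 mm.
Far limit Df = s·(H − f)/(H − s) = 290 × (6260.0 − 10) / (6260.0 − 290) = 290 × 6250.0 / 5970.0 ≈ 303.601 mm.
Depth of field = Df − Dn = 303.601 − 277.565 ≈ 26.036 mm.

26.0 mm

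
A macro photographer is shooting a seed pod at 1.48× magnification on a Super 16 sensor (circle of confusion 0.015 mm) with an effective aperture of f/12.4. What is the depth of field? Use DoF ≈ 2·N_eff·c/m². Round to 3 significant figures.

At magnification m, DoF ≈ 2·N_eff·c/m² = 2 × 12.4 × 0.015 / 1.48² = 0.372 / 2.19 ≈ 0.17 mm.

0.170 mm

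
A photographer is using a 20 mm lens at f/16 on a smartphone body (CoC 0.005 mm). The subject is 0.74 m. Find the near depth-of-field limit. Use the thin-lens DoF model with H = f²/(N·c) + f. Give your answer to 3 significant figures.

Hyperfocal distance H = f²/(N·c) + f = 20²/(16 × 0.005) + 20 = 400/0.08 + 20 ≈ 5020.0 mm ≈ 5.020 m.
Near limit Dn = s·(H − f)/(H + s − 2f) = 740 × (5020.0 − 20) / (5020.0 + 740 − 2 × 20) = 740 × 5000.0 / 5720.0 ≈ 646.85 mm ≈ 0.647 m.

0.647 m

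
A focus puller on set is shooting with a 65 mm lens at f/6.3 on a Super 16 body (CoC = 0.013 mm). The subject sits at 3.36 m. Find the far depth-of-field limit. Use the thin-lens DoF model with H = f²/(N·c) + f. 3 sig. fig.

3.59 m

Hyperfocal distance H = f²/(N·c) + f = 65²/(6.3 × 0.013) + 65 = 4225/0.0819 + 65 ≈ 51652.3 mm ≈ 51.65 m.
Far limit Df = s·(H − f)/(H − s) = 3360 × (51652.3 − 65) / (51652.3 − 3360) = 3360 × 51587.3 / 48292.3 ≈ 3589.3 mm ≈ 3.59 m.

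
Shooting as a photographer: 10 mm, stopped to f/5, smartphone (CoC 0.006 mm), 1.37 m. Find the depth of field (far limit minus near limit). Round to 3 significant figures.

1.34 m

Hyperfocal distance H = f²/(N·c) + f = 10²/(5 × 0.006) + 10 = 100/0.03 + 10 ≈ 3343.3 mm ≈ 3.343 m.
Near limit Dn = s·(H − f)/(H + s − 2f) = 1370 × (3343.3 − 10) / (3343.3 + 1370 − 2 × 10) = 1370 × 3333.3 / 4693.3 ≈ 973.0 mm.
Far limit Df = s·(H − f)/(H − s) = 1370 × (3343.3 − 10) / (3343.3 − 1370) = 1370 × 3333.3 / 1973.3 ≈ 2314.2 mm.
Depth of field = Df − Dn = 2314.2 − 973.0 ≈ 1341.2 mm ≈ 1.34 m.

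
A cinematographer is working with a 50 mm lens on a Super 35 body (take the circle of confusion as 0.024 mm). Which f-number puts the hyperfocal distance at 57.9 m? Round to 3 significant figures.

Rearrange H = f²/(N·c) + f for N: N = f² / ((H − f)·c).
N = 50² / ((57900 − 50) × 0.024) = 2500 / 1388 ≈ 1.80.

f/1.80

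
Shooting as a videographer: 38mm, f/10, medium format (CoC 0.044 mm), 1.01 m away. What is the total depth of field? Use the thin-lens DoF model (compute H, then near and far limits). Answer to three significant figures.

Hyperfocal distance H = f²/(N·c) + f = 38²/(10 × 0.044) + 38 = 1444/0.44 + 38 ≈ 3319.8 mm ≈ 3.320 m.
Near limit Dn = s·(H − f)/(H + s − 2f) = 1010 × (3319.8 − 38) / (3319.8 + 1010 − 2 × 38) = 1010 × 3281.8 / 4253.8 ≈ 779.21 mm.
Far limit Df = s·(H − f)/(H − s) = 1010 × (3319.8 − 38) / (3319.8 − 1010) = 1010 × 3281.8 / 2309.8 ≈ 1435.02 mm.
Depth of field = Df − Dn = 1435.02 − 779.21 ≈ 655.81 mm ≈ 0.656 m.

0.656 m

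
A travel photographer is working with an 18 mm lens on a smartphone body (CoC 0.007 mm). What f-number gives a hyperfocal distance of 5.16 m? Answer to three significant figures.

Rearrange H = f²/(N·c) + f for N: N = f² / ((H − f)·c).
N = 18² / ((5160 − 18) × 0.007) = 324 / 35.99 ≈ 9.

f/9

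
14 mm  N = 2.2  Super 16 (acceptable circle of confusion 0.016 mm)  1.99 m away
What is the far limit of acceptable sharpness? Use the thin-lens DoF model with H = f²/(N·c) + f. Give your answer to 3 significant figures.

Hyperfocal distance H = f²/(N·c) + f = 14²/(2.2 × 0.016) + 14 = 196/0.0352 + 14 ≈ 5582.2 mm ≈ 5.582 m.
Far limit Df = s·(H − f)/(H − s) = 1990 × (5582.2 − 14) / (5582.2 − 1990) = 1990 × 5568.2 / 3592.2 ≈ 3084.7 mm ≈ 3.08 m.

3.08 m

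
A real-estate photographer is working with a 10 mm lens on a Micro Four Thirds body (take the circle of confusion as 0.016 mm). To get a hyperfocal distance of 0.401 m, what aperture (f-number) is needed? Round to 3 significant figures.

f/16

Rearrange H = f²/(N·c) + f for N: N = f² / ((H − f)·c).
N = 10² / ((401 − 10) × 0.016) = 100 / 6.256 ≈ 16.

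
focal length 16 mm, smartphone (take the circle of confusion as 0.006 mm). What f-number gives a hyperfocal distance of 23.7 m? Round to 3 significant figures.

Rearrange H = f²/(N·c) + f for N: N = f² / ((H − f)·c).
N = 16² / ((23700 − 16) × 0.006) = 256 / 142.1 ≈ 1.80.

f/1.80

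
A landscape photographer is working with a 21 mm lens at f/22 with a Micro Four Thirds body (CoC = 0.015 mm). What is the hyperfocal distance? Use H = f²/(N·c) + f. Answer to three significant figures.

1.36 m

Hyperfocal distance H = f²/(N·c) + f = 21²/(22 × 0.015) + 21 = 441/0.33 + 21 ≈ 1357.4 mm ≈ 1.36 m.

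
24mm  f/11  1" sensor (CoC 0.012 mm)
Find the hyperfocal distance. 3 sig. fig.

4.39 m

Hyperfocal distance H = f²/(N·c) + f = 24²/(11 × 0.012) + 24 = 576/0.132 + 24 ≈ 4387.6 mm ≈ 4.39 m.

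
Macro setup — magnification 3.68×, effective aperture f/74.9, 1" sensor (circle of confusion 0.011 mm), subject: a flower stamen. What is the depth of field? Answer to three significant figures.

At magnification m, DoF ≈ 2·N_eff·c/m² = 2 × 74.9 × 0.011 / 3.68² = 1.648 / 13.54 ≈ 0.122 mm.

0.122 mm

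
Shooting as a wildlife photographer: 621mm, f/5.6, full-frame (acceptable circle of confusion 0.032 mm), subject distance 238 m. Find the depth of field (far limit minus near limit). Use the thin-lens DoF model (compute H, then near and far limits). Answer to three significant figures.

Hyperfocal distance H = f²/(N·c) + f = 621²/(5.6 × 0.032) + 621 = 385641/0.1792 + 621 ≈ 2152635.5 mm ≈ 2153 m.
Near limit Dn = s·(H − f)/(H + s − 2f) = 238000 × (2152635.5 − 621) / (2152635.5 + 238000 − 2 × 621) = 238000 × 2152014.5 / 2389393.5 ≈ 214355 mm.
Far limit Df = s·(H − f)/(H − s) = 238000 × (2152635.5 − 621) / (2152635.5 − 238000) = 238000 × 2152014.5 / 1914635.5 ≈ 267508 mm.
Depth of field = Df − Dn = 267508 − 214355 ≈ 53153 mm ≈ 53.2 m.

53.2 m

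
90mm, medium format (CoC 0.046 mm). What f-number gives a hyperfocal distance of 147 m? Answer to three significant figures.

f/1.20

Rearrange H = f²/(N·c) + f for N: N = f² / ((H − f)·c).
N = 90² / ((147000 − 90) × 0.046) = 8100 / 6758 ≈ 1.20.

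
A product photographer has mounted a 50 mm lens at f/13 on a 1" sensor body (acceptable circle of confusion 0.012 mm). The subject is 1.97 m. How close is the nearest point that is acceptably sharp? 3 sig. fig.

1.76 m

Hyperfocal distance H = f²/(N·c) + f = 50²/(13 × 0.012) + 50 = 2500/0.156 + 50 ≈ 16075.6 mm ≈ 16.08 m.
Near limit Dn = s·(H − f)/(H + s − 2f) = 1970 × (16075.6 − 50) / (16075.6 + 1970 − 2 × 50) = 1970 × 16025.6 / 17945.6 ≈ 1759.2 mm ≈ 1.76 m.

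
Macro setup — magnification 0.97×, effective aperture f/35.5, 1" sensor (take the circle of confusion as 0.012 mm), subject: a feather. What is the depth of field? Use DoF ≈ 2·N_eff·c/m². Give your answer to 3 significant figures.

At magnification m, DoF ≈ 2·N_eff·c/m² = 2 × 35.5 × 0.012 / 0.97² = 0.852 / 0.9409 ≈ 0.906 mm.

0.906 mm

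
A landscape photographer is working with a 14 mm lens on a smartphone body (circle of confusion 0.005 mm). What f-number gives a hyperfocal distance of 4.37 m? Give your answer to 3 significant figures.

Rearrange H = f²/(N·c) + f for N: N = f² / ((H − f)·c).
N = 14² / ((4370 − 14) × 0.005) = 196 / 21.78 ≈ 9.

f/9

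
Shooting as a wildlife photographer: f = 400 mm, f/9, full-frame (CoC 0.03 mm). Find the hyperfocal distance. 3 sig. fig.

593 m

Hyperfocal distance H = f²/(N·c) + f = 400²/(9 × 0.03) + 400 = 160000/0.27 + 400 ≈ 592992.6 mm ≈ 593 m.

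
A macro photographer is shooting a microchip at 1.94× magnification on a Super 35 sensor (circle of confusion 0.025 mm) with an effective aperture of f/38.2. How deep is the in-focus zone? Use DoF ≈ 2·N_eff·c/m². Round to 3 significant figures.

At magnification m, DoF ≈ 2·N_eff·c/m² = 2 × 38.2 × 0.025 / 1.94² = 1.91 / 3.764 ≈ 0.507 mm.

0.507 mm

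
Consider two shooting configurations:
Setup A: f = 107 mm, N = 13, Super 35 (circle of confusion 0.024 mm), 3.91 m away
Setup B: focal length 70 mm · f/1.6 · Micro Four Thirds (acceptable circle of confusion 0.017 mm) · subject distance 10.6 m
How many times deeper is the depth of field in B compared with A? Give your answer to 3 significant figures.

Setup A: H = 107²/(13×0.024) + 107 ≈ 36802.5 mm; DoF = Df − Dn = 4362.07 − 3542.83 ≈ 819.24 mm.
Setup B: H = 70²/(1.6×0.017) + 70 ≈ 180217.1 mm; DoF = Df − Dn = 11258.1 − 10014.6 ≈ 1243.5 mm.
Ratio = 1243.5 / 819.24 ≈ 1.52.

1.52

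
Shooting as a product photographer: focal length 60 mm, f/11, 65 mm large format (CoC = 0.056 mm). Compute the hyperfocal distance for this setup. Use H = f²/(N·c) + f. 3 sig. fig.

5.90 m

Hyperfocal distance H = f²/(N·c) + f = 60²/(11 × 0.056) + 60 = 3600/0.616 + 60 ≈ 5904.2 mm ≈ 5.90 m.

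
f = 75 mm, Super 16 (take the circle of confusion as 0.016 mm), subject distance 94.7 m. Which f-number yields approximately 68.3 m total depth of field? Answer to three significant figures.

Write h = H − f = f²/(N·c). The thin-lens limits are Dn = s·h/(h + (s−f)) and Df = s·h/(h − (s−f)), so DoF = Df − Dn = 2·s·(s−f)·h / (h² − (s−f)²).
That is a quadratic in h: DoF·h² − 2·s·(s−f)·h − DoF·(s−f)² = 0 ⇒ h = (s−f)·(s + √(s² + DoF²)) / DoF = 94625 × (94700 + √(94700² + 68300²)) / 68300 = 94625 × (94700 + 116760) / 68300 ≈ 292964 mm.
Then N = f²/(c·h) = 75² / (0.016 × 292964) = 5625 / 4687.4 ≈ 1.20.

f/1.20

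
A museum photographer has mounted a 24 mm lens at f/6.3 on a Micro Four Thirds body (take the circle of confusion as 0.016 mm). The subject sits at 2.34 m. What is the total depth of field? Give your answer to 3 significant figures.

Hyperfocal distance H = f²/(N·c) + f = 24²/(6.3 × 0.016) + 24 = 576/0.1008 + 24 ≈ 5738.3 mm ≈ 5.738 m.
Near limit Dn = s·(H − f)/(H + s − 2f) = 2340 × (5738.3 − 24) / (5738.3 + 2340 − 2 × 24) = 2340 × 5714.3 / 8030.3 ≈ 1665.1 mm.
Far limit Df = s·(H − f)/(H − s) = 2340 × (5738.3 − 24) / (5738.3 − 2340) = 2340 × 5714.3 / 3398.3 ≈ 3934.8 mm.
Depth of field = Df − Dn = 3934.8 − 1665.1 ≈ 2269.7 mm ≈ 2.27 m.

2.27 m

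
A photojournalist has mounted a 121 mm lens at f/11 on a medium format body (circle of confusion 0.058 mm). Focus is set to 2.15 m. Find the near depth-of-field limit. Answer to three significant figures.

1.98 m

Hyperfocal distance H = f²/(N·c) + f = 121²/(11 × 0.058) + 121 = 14641/0.638 + 121 ≈ 23069.3 mm ≈ 23.07 m.
Near limit Dn = s·(H − f)/(H + s − 2f) = 2150 × (23069.3 − 121) / (23069.3 + 2150 − 2 × 121) = 2150 × 22948.3 / 24977.3 ≈ 1975.3 mm ≈ 1.98 m.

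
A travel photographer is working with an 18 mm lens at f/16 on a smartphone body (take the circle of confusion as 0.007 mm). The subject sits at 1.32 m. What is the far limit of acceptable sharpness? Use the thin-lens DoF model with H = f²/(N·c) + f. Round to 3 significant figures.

Hyperfocal distance H = f²/(N·c) + f = 18²/(16 × 0.007) + 18 = 324/0.112 + 18 ≈ 2910.9 mm ≈ 2.911 m.
Far limit Df = s·(H − f)/(H − s) = 1320 × (2910.9 − 18) / (2910.9 − 1320) = 1320 × 2892.9 / 1590.9 ≈ 2400.3 mm ≈ 2.40 m.

2.40 m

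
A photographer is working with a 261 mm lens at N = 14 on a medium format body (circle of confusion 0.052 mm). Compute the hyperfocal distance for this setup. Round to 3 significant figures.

Hyperfocal distance H = f²/(N·c) + f = 261²/(14 × 0.052) + 261 = 68121/0.728 + 261 ≈ 93833.8 mm ≈ 93.8 m.

93.8 m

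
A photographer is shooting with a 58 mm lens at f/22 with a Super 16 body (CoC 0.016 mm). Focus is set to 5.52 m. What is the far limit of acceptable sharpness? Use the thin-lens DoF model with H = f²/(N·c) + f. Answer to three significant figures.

12.9 m

Hyperfocal distance H = f²/(N·c) + f = 58²/(22 × 0.016) + 58 = 3364/0.352 + 58 ≈ 9614.8 mm ≈ 9.615 m.
Far limit Df = s·(H − f)/(H − s) = 5520 × (9614.8 − 58) / (9614.8 − 5520) = 5520 × 9556.8 / 4094.8 ≈ 12883 mm ≈ 12.9 m.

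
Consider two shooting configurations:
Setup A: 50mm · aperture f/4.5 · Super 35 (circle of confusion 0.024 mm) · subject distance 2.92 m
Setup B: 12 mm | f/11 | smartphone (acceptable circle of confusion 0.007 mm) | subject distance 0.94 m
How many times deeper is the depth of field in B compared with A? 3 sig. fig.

Setup A: H = 50²/(4.5×0.024) + 50 ≈ 23198.1 mm; DoF = Df − Dn = 3333.27 − 2597.90 ≈ 735.37 mm.
Setup B: H = 12²/(11×0.007) + 12 ≈ 1882.1 mm; DoF = Df − Dn = 1865.9 − 628.2 ≈ 1237.7 mm.
Ratio = 1237.7 / 735.37 ≈ 1.68.

1.68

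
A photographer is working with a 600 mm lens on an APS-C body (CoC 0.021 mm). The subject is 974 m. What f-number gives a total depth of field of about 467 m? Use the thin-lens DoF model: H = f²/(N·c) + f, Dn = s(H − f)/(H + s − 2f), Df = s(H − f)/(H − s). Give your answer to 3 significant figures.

f/4

Write h = H − f = f²/(N·c). The thin-lens limits are Dn = s·h/(h + (s−f)) and Df = s·h/(h − (s−f)), so DoF = Df − Dn = 2·s·(s−f)·h / (h² − (s−f)²).
That is a quadratic in h: DoF·h² − 2·s·(s−f)·h − DoF·(s−f)² = 0 ⇒ h = (s−f)·(s + √(s² + DoF²)) / DoF = 973400 × (974000 + √(974000² + 467000²)) / 467000 = 973400 × (974000 + 1080169) / 467000 ≈ 4281645 mm.
Then N = f²/(c·h) = 600² / (0.021 × 4281645) = 360000 / 89915 ≈ 4.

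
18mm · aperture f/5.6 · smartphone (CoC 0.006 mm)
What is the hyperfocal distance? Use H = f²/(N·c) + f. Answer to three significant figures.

Hyperfocal distance H = f²/(N·c) + f = 18²/(5.6 × 0.006) + 18 = 324/0.0336 + 18 ≈ 9660.9 mm ≈ 9.66 m.

9.66 m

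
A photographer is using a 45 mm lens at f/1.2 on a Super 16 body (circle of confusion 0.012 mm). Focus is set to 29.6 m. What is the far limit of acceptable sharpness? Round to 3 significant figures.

37.5 m

Hyperfocal distance H = f²/(N·c) + f = 45²/(1.2 × 0.012) + 45 = 2025/0.0144 + 45 ≈ 140670.0 mm ≈ 140.7 m.
Far limit Df = s·(H − f)/(H − s) = 29600 × (140670.0 − 45) / (140670.0 − 29600) = 29600 × 140625.0 / 111070.0 ≈ 37476 mm ≈ 37.5 m.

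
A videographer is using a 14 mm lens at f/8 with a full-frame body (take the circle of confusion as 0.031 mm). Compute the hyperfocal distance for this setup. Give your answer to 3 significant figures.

Hyperfocal distance H = f²/(N·c) + f = 14²/(8 × 0.031) + 14 = 196/0.248 + 14 ≈ 804.3 mm ≈ 0.804 m.

0.804 m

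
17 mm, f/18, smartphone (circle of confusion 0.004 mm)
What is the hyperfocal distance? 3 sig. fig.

Hyperfocal distance H = f²/(N·c) + f = 17²/(18 × 0.004) + 17 = 289/0.072 + 17 ≈ 4030.9 mm ≈ 4.03 m.

4.03 m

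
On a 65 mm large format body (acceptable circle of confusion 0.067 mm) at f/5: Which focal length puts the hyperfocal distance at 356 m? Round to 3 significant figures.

345 mm

From H = f²/(N·c) + f, with f ≪ H: f ≈ √(H·N·c) = √(356000 × 5 × 0.067) = √119260 ≈ 345.3 mm.
The +f correction barely moves this — solving exactly, f² + N·c·f − N·c·H = 0 ⇒ f = (−N·c + √((N·c)² + 4·N·c·H))/2 = (−0.335 + √477040)/2 ≈ 345.17 mm, so f ≈ 345 mm.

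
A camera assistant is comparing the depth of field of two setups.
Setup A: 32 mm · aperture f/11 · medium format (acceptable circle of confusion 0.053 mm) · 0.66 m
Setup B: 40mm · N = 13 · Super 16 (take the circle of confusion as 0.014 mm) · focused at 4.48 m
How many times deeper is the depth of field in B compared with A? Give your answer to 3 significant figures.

11.2

Setup A: H = 32²/(11×0.053) + 32 ≈ 1788.4 mm; DoF = Df − Dn = 1027.31 − 486.17 ≈ 541.14 mm.
Setup B: H = 40²/(13×0.014) + 40 ≈ 8831.2 mm; DoF = Df − Dn = 9051.4 − 2976.6 ≈ 6074.8 mm.
Ratio = 6074.8 / 541.14 ≈ 11.2.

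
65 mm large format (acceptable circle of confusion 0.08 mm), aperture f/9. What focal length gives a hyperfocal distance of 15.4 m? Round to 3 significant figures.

From H = f²/(N·c) + f, with f ≪ H: f ≈ √(H·N·c) = √(15400 × 9 × 0.08) = √11088 ≈ 105.3 mm.
The +f correction barely moves this — solving exactly, f² + N·c·f − N·c·H = 0 ⇒ f = (−N·c + √((N·c)² + 4·N·c·H))/2 = (−0.72 + √44353)/2 ≈ 104.94 mm, so f ≈ 105 mm.

105 mm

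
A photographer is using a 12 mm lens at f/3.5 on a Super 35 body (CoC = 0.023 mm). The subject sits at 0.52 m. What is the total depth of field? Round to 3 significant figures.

321 mm

Hyperfocal distance H = f²/(N·c) + f = 12²/(3.5 × 0.023) + 12 = 144/0.0805 + 12 ≈ 1800.8 mm ≈ 1.801 m.
Near limit Dn = s·(H − f)/(H + s − 2f) = 520 × (1800.8 − 12) / (1800.8 + 520 − 2 × 12) = 520 × 1788.8 / 2296.8 ≈ 404.99 mm.
Far limit Df = s·(H − f)/(H − s) = 520 × (1800.8 − 12) / (1800.8 − 520) = 520 × 1788.8 / 1280.8 ≈ 726.24 mm.
Depth of field = Df − Dn = 726.24 − 404.99 ≈ 321.25 mm.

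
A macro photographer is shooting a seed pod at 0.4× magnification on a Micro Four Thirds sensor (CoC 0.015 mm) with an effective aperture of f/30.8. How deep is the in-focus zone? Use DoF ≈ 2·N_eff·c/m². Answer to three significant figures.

At magnification m, DoF ≈ 2·N_eff·c/m² = 2 × 30.8 × 0.015 / 0.4² = 0.924 / 0.16 ≈ 5.77 mm.

5.77 mm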